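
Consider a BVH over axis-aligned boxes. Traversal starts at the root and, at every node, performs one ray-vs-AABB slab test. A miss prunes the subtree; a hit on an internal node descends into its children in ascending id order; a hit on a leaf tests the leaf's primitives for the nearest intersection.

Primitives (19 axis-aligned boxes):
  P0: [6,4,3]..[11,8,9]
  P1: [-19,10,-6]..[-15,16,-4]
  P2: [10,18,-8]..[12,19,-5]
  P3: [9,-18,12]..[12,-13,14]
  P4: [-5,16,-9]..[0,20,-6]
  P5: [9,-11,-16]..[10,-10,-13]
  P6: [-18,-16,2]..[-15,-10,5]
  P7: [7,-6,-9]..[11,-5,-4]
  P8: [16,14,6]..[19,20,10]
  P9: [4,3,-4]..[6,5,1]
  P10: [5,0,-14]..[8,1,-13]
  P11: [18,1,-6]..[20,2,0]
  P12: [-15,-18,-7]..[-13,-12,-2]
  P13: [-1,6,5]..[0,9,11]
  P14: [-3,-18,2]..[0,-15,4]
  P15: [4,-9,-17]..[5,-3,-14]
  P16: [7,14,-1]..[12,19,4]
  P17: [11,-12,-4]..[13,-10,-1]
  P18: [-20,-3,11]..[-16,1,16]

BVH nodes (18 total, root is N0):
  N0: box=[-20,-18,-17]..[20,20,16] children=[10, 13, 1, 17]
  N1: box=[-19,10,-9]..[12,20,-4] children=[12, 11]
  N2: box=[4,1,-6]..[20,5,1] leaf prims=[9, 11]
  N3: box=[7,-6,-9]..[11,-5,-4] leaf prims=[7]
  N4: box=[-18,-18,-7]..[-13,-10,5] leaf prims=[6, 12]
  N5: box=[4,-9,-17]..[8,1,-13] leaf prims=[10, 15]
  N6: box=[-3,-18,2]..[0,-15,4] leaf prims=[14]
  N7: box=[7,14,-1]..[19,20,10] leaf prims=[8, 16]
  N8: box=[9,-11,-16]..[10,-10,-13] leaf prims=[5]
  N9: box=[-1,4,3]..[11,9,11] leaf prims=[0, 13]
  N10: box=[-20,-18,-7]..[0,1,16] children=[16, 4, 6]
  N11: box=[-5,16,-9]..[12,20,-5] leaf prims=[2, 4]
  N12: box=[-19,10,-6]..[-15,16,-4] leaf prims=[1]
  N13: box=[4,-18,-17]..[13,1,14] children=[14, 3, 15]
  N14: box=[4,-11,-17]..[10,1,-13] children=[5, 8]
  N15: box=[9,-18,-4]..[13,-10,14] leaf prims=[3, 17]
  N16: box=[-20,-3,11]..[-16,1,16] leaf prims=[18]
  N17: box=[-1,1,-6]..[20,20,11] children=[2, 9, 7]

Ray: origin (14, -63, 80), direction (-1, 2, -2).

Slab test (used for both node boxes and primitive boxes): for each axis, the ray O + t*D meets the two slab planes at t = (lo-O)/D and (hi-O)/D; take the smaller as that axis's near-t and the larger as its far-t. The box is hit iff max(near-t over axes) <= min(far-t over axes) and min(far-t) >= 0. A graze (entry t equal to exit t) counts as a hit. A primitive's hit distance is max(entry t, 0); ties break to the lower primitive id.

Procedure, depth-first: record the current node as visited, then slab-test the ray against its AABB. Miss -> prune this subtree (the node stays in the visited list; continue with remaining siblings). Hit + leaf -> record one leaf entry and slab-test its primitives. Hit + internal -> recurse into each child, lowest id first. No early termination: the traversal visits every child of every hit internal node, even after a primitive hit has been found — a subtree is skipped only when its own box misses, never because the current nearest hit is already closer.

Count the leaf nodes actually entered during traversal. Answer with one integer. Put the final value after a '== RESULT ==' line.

Traverse from the root:
N0 x:[-6,34] y:[45/2,83/2] z:[32,97/2] -> hit [32,34], descend [1, 10, 13, 17]
  N1 x:[2,33] y:[73/2,83/2] z:[42,89/2] -> miss, prune
  N10 x:[14,34] y:[45/2,32] z:[32,87/2] -> hit [32,32], descend [4, 6, 16]
    N4 x:[27,32] y:[45/2,53/2] z:[75/2,87/2] -> miss, prune
    N6 x:[14,17] y:[45/2,24] z:[38,39] -> miss, prune
    N16 x:[30,34] y:[30,32] z:[32,69/2] -> hit [32,32] leaf, test {P18@t=32}
  N13 x:[1,10] y:[45/2,32] z:[33,97/2] -> miss, prune
  N17 x:[-6,15] y:[32,83/2] z:[69/2,43] -> miss, prune

Visited [0, 1, 10, 4, 6, 16, 13, 17]. Tests: 8 box, 1 leaf. Nearest: P18.

== RESULT ==
1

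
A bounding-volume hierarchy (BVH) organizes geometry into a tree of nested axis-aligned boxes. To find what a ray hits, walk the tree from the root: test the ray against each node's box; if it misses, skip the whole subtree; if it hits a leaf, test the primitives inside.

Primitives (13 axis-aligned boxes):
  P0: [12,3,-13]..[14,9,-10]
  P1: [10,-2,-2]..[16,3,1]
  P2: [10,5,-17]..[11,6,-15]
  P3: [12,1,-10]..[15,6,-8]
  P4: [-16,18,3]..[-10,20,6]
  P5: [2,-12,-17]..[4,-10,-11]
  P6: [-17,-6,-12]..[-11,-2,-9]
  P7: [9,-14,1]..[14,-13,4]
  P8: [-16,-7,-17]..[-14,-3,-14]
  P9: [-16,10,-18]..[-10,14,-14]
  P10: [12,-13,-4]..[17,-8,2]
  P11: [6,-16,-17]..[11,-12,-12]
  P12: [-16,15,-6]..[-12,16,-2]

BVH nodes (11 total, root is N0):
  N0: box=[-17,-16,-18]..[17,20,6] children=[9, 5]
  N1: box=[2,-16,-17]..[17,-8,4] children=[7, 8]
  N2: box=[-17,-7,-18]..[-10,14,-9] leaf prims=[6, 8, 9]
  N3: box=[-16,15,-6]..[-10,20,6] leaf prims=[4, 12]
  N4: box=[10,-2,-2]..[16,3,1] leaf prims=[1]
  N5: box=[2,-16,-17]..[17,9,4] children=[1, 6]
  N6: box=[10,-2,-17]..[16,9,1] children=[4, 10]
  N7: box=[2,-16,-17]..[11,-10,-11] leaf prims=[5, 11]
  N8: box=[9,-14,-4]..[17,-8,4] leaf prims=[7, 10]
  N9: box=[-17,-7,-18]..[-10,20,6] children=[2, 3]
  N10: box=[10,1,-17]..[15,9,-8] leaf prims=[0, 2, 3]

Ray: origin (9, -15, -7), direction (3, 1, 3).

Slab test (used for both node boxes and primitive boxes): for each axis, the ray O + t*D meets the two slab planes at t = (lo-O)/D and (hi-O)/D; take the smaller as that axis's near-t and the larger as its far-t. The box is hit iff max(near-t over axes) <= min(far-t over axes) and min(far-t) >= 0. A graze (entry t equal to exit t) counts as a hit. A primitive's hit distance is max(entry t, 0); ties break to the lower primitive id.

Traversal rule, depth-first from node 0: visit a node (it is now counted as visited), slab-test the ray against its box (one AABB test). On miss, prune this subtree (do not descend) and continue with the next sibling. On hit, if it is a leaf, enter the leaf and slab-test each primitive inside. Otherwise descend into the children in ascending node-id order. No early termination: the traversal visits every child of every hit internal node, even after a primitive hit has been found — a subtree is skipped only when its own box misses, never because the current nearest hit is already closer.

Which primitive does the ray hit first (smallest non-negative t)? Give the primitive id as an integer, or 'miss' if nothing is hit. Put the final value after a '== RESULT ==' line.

Trace the traversal:
N0 x:[-26/3,8/3] y:[-1,35] z:[-11/3,13/3] -> hit [-1,8/3], descend [5, 9]
  N5 x:[-7/3,8/3] y:[-1,24] z:[-10/3,11/3] -> hit [-1,8/3], descend [1, 6]
    N1 x:[-7/3,8/3] y:[-1,7] z:[-10/3,11/3] -> hit [-1,8/3], descend [7, 8]
      N7 x:[-7/3,2/3] y:[-1,5] z:[-10/3,-4/3] -> miss, prune
      N8 x:[0,8/3] y:[1,7] z:[1,11/3] -> hit [1,8/3] leaf, test {P7(miss), P10@t=2}
    N6 x:[1/3,7/3] y:[13,24] z:[-10/3,8/3] -> miss, prune
  N9 x:[-26/3,-19/3] y:[8,35] z:[-11/3,13/3] -> miss, prune

Visited [0, 5, 1, 7, 8, 6, 9]. Tests: 7 box, 1 leaf. Nearest: P10.

== RESULT ==
10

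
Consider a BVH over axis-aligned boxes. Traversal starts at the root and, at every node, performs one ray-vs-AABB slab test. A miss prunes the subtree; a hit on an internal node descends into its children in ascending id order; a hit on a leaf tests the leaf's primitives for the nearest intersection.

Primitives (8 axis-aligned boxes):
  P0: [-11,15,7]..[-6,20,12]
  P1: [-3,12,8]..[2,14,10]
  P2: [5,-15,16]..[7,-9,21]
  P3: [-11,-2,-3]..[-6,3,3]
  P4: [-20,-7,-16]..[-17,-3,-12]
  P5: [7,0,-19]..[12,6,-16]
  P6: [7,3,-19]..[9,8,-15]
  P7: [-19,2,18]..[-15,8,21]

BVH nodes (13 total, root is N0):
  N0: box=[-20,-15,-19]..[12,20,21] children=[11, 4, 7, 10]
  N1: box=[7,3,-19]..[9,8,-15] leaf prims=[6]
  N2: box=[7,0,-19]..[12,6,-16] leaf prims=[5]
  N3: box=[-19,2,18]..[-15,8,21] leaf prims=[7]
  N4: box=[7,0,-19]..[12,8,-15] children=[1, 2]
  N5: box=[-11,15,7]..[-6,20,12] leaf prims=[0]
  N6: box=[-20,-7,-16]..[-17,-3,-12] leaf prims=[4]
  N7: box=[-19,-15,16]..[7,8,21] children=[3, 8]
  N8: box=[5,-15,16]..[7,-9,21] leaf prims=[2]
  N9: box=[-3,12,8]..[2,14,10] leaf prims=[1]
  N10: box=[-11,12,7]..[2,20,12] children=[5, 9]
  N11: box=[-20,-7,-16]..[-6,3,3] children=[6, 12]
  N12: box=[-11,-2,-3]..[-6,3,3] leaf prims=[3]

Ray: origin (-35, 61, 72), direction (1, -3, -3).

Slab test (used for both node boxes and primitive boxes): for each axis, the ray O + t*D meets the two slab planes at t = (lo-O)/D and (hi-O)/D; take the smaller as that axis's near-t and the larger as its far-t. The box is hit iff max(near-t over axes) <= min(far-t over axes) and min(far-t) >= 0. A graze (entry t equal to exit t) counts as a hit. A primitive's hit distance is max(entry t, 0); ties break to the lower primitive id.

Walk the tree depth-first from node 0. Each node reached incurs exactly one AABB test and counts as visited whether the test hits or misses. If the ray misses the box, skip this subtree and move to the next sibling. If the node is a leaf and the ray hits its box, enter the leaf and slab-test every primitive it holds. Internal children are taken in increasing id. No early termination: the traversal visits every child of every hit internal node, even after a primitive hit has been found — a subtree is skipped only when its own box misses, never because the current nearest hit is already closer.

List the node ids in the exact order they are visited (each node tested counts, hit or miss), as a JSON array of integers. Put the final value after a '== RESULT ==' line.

Traverse from the root:
N0 x:[15,47] y:[41/3,76/3] z:[17,91/3] -> hit [17,76/3], descend [4, 7, 10, 11]
  N4 x:[42,47] y:[53/3,61/3] z:[29,91/3] -> miss, prune
  N7 x:[16,42] y:[53/3,76/3] z:[17,56/3] -> hit [53/3,56/3], descend [3, 8]
    N3 x:[16,20] y:[53/3,59/3] z:[17,18] -> hit [53/3,18] leaf, test {P7@t=53/3}
    N8 x:[40,42] y:[70/3,76/3] z:[17,56/3] -> miss, prune
  N10 x:[24,37] y:[41/3,49/3] z:[20,65/3] -> miss, prune
  N11 x:[15,29] y:[58/3,68/3] z:[23,88/3] -> miss, prune

Visited [0, 4, 7, 3, 8, 10, 11]. Tests: 7 box, 1 leaf. Nearest: P7.

== RESULT ==
[0, 4, 7, 3, 8, 10, 11]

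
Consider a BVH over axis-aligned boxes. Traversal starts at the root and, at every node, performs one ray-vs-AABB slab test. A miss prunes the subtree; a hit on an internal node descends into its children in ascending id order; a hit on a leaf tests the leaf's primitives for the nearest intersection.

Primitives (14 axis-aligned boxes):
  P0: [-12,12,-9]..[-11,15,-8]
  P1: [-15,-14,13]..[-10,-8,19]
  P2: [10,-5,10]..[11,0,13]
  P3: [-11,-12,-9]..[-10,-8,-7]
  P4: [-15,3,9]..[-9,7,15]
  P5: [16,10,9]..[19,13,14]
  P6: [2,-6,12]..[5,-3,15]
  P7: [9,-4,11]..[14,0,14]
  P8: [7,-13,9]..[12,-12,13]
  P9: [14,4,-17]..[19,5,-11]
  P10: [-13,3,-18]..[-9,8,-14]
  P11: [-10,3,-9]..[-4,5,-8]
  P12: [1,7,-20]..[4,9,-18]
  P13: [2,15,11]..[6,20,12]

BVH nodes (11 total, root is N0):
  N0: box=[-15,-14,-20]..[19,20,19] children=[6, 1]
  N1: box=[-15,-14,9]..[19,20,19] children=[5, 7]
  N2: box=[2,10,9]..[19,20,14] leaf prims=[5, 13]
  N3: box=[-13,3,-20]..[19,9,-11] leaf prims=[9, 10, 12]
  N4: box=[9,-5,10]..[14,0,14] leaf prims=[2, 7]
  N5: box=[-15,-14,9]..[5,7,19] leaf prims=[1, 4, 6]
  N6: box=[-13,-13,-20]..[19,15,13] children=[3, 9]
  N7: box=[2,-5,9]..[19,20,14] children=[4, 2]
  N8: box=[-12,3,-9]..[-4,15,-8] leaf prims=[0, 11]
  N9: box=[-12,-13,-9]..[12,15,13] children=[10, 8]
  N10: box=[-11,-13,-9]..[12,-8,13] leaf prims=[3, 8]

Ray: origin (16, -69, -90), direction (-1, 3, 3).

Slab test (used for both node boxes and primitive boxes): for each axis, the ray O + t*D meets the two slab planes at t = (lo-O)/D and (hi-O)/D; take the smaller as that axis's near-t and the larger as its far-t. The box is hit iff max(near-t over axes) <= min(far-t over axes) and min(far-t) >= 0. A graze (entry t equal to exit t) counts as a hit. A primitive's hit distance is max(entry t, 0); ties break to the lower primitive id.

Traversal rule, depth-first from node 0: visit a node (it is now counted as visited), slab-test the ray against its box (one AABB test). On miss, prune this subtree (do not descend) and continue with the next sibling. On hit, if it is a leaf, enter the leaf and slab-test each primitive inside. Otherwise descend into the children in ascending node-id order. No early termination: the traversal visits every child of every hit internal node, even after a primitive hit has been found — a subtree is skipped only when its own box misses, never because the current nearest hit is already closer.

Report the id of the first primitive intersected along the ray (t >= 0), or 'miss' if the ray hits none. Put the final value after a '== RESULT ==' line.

Trace the traversal:
N0 x:[-3,31] y:[55/3,89/3] z:[70/3,109/3] -> hit [70/3,89/3], descend [1, 6]
  N1 x:[-3,31] y:[55/3,89/3] z:[33,109/3] -> miss, prune
  N6 x:[-3,29] y:[56/3,28] z:[70/3,103/3] -> hit [70/3,28], descend [3, 9]
    N3 x:[-3,29] y:[24,26] z:[70/3,79/3] -> hit [24,26] leaf, test {P9(miss), P10@t=25, P12(miss)}
    N9 x:[4,28] y:[56/3,28] z:[27,103/3] -> hit [27,28], descend [8, 10]
      N8 x:[20,28] y:[24,28] z:[27,82/3] -> hit [27,82/3] leaf, test {P0@t=27, P11(miss)}
      N10 x:[4,27] y:[56/3,61/3] z:[27,103/3] -> miss, prune

Summary -> nodes [0, 1, 6, 3, 9, 8, 10]; box-tests=7; leaf-entries=2; first=P10

== RESULT ==
10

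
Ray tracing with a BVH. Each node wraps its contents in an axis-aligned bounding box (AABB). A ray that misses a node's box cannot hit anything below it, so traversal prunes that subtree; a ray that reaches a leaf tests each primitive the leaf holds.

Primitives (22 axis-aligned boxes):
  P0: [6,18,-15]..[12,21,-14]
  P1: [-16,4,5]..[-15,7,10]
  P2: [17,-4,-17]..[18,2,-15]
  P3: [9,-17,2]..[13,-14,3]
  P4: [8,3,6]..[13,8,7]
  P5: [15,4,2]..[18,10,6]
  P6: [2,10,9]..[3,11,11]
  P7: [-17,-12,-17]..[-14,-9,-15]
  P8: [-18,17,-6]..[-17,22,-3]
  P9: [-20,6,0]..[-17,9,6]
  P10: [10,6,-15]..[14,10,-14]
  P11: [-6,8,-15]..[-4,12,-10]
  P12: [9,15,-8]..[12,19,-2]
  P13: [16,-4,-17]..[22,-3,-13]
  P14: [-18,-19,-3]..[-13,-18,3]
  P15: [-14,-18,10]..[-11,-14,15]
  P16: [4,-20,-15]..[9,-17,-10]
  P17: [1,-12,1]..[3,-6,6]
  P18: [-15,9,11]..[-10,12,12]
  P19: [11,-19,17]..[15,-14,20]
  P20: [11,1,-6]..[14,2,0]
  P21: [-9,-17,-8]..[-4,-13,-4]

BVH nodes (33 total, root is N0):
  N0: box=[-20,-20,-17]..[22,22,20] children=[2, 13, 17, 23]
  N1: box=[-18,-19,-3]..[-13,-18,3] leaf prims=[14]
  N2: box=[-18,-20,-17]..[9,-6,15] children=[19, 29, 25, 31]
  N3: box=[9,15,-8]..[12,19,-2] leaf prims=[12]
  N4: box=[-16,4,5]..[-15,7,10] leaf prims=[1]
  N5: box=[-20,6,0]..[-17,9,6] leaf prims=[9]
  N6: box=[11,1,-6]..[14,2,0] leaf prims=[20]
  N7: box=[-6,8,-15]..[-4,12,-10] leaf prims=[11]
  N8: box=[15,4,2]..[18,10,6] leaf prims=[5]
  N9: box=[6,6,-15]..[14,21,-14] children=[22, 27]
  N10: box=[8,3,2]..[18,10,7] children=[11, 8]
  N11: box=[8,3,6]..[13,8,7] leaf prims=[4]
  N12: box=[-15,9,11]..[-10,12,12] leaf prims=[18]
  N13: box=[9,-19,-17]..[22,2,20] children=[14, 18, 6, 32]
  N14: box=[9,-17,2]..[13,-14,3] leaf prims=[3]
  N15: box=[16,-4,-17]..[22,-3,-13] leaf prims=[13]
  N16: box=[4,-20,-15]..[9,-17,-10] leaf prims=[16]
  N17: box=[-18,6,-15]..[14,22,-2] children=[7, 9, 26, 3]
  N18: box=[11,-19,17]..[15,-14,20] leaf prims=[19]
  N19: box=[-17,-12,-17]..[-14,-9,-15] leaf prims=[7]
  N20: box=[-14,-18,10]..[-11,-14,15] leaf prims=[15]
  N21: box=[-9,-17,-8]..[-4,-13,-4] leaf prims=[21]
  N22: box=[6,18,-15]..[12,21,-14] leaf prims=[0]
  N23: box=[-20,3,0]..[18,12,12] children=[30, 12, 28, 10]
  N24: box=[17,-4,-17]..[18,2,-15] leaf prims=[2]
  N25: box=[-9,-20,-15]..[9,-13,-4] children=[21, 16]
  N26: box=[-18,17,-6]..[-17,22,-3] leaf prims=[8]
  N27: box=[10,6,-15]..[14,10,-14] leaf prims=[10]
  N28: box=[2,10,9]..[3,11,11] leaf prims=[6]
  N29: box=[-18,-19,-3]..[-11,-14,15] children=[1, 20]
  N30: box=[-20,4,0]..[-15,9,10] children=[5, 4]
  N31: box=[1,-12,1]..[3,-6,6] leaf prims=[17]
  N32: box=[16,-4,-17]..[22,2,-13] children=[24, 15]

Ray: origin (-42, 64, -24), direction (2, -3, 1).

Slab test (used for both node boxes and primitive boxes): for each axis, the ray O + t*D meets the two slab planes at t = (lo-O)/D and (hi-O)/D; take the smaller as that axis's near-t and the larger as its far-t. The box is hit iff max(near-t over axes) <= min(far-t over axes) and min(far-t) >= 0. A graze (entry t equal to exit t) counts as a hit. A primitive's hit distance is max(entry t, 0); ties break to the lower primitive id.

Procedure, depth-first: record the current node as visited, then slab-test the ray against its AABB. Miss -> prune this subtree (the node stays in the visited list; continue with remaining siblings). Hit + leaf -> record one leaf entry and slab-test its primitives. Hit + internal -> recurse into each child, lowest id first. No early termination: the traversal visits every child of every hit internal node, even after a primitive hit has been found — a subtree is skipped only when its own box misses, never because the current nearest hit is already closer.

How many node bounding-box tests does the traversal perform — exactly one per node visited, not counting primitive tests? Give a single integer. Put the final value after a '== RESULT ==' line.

Trace the traversal:
N0 x:[11,32] y:[14,28] z:[7,44] -> hit [14,28], descend [2, 13, 17, 23]
  N2 x:[12,51/2] y:[70/3,28] z:[7,39] -> hit [70/3,51/2], descend [19, 25, 29, 31]
    N19 x:[25/2,14] y:[73/3,76/3] z:[7,9] -> miss, prune
    N25 x:[33/2,51/2] y:[77/3,28] z:[9,20] -> miss, prune
    N29 x:[12,31/2] y:[26,83/3] z:[21,39] -> miss, prune
    N31 x:[43/2,45/2] y:[70/3,76/3] z:[25,30] -> miss, prune
  N13 x:[51/2,32] y:[62/3,83/3] z:[7,44] -> hit [51/2,83/3], descend [6, 14, 18, 32]
    N6 x:[53/2,28] y:[62/3,21] z:[18,24] -> miss, prune
    N14 x:[51/2,55/2] y:[26,27] z:[26,27] -> hit [26,27] leaf, test {P3@t=26}
    N18 x:[53/2,57/2] y:[26,83/3] z:[41,44] -> miss, prune
    N32 x:[29,32] y:[62/3,68/3] z:[7,11] -> miss, prune
  N17 x:[12,28] y:[14,58/3] z:[9,22] -> hit [14,58/3], descend [3, 7, 9, 26]
    N3 x:[51/2,27] y:[15,49/3] z:[16,22] -> miss, prune
    N7 x:[18,19] y:[52/3,56/3] z:[9,14] -> miss, prune
    N9 x:[24,28] y:[43/3,58/3] z:[9,10] -> miss, prune
    N26 x:[12,25/2] y:[14,47/3] z:[18,21] -> miss, prune
  N23 x:[11,30] y:[52/3,61/3] z:[24,36] -> miss, prune

Visited [0, 2, 19, 25, 29, 31, 13, 6, 14, 18, 32, 17, 3, 7, 9, 26, 23]. Tests: 17 box, 1 leaf. Nearest: P3.

== RESULT ==
17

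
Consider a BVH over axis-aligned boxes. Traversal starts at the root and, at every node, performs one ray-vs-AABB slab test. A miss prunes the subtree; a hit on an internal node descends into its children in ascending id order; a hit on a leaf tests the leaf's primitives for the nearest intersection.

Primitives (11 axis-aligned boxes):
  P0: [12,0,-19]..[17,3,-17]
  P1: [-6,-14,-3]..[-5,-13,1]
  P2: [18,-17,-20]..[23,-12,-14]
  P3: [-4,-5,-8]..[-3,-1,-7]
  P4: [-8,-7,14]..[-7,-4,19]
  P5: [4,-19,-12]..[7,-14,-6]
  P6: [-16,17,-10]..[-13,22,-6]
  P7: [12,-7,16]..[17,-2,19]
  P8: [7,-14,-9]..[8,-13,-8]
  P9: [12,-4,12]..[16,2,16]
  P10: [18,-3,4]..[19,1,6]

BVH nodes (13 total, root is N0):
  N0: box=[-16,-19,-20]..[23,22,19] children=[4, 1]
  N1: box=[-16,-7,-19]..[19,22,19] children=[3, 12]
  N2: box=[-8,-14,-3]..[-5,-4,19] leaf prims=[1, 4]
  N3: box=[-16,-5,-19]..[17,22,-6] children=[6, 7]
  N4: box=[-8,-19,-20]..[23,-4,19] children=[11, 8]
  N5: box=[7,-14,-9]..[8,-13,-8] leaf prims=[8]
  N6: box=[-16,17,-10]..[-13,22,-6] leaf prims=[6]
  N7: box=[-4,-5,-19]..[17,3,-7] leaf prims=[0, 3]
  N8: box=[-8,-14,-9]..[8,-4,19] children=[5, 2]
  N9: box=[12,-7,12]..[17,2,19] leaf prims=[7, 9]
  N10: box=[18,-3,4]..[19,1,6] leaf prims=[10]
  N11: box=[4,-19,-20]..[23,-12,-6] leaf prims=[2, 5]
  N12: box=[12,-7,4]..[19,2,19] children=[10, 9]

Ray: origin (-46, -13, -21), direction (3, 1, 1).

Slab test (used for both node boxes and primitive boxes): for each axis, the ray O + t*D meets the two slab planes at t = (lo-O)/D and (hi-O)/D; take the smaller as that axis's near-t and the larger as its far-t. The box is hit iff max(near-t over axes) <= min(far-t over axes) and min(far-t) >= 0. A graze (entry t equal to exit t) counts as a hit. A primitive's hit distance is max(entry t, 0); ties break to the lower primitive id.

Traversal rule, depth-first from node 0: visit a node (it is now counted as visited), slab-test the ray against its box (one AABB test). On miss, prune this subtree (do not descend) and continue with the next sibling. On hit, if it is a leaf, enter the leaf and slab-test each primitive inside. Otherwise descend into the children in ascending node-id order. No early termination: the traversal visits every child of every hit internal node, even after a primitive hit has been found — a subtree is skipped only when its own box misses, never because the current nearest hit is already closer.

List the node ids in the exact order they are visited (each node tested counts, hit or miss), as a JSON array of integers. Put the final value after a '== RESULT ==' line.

Trace the traversal:
N0 x:[10,23] y:[-6,35] z:[1,40] -> hit [10,23], descend [1, 4]
  N1 x:[10,65/3] y:[6,35] z:[2,40] -> hit [10,65/3], descend [3, 12]
    N3 x:[10,21] y:[8,35] z:[2,15] -> hit [10,15], descend [6, 7]
      N6 x:[10,11] y:[30,35] z:[11,15] -> miss, prune
      N7 x:[14,21] y:[8,16] z:[2,14] -> hit [14,14] leaf, test {P0(miss), P3(miss)}
    N12 x:[58/3,65/3] y:[6,15] z:[25,40] -> miss, prune
  N4 x:[38/3,23] y:[-6,9] z:[1,40] -> miss, prune

Visited [0, 1, 3, 6, 7, 12, 4]. Tests: 7 box, 1 leaf. Nearest: miss.

== RESULT ==
[0, 1, 3, 6, 7, 12, 4]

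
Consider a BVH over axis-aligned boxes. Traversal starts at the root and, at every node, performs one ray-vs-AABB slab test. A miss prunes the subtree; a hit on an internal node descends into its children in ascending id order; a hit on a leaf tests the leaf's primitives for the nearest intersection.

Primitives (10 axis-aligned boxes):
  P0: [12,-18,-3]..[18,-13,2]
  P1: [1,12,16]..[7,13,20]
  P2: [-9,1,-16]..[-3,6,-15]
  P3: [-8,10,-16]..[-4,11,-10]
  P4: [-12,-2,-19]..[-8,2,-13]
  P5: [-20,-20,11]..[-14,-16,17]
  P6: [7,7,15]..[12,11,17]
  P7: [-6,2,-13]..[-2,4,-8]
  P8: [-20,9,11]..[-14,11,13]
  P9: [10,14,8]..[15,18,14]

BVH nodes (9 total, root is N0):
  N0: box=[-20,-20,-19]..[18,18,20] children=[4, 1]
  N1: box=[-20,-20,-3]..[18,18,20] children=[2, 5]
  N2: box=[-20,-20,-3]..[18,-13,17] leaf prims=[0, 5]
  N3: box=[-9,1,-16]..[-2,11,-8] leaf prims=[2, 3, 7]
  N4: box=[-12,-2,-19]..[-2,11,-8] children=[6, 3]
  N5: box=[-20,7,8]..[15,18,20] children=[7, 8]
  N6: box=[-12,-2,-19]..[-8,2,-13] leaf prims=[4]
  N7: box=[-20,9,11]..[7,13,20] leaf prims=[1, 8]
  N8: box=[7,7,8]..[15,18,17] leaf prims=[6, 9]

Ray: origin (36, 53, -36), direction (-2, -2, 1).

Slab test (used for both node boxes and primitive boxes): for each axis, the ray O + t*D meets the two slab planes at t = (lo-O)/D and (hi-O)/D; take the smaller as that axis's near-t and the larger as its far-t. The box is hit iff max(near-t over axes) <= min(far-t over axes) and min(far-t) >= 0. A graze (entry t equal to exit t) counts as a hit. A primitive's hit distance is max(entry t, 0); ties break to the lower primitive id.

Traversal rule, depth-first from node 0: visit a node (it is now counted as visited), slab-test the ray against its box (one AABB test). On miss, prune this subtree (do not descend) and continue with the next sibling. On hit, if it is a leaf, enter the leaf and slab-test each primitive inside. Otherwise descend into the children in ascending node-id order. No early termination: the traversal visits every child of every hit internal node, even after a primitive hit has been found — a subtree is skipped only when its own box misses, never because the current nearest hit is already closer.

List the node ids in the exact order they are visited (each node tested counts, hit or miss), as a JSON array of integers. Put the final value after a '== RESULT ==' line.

Walk:
N0 x:[9,28] y:[35/2,73/2] z:[17,56] -> hit [35/2,28], descend [1, 4]
  N1 x:[9,28] y:[35/2,73/2] z:[33,56] -> miss, prune
  N4 x:[19,24] y:[21,55/2] z:[17,28] -> hit [21,24], descend [3, 6]
    N3 x:[19,45/2] y:[21,26] z:[20,28] -> hit [21,45/2] leaf, test {P2(miss), P3@t=21, P7(miss)}
    N6 x:[22,24] y:[51/2,55/2] z:[17,23] -> miss, prune

order=[0, 1, 4, 3, 6]  |boxes|=5  |leaves|=1  hit=P3

== RESULT ==
[0, 1, 4, 3, 6]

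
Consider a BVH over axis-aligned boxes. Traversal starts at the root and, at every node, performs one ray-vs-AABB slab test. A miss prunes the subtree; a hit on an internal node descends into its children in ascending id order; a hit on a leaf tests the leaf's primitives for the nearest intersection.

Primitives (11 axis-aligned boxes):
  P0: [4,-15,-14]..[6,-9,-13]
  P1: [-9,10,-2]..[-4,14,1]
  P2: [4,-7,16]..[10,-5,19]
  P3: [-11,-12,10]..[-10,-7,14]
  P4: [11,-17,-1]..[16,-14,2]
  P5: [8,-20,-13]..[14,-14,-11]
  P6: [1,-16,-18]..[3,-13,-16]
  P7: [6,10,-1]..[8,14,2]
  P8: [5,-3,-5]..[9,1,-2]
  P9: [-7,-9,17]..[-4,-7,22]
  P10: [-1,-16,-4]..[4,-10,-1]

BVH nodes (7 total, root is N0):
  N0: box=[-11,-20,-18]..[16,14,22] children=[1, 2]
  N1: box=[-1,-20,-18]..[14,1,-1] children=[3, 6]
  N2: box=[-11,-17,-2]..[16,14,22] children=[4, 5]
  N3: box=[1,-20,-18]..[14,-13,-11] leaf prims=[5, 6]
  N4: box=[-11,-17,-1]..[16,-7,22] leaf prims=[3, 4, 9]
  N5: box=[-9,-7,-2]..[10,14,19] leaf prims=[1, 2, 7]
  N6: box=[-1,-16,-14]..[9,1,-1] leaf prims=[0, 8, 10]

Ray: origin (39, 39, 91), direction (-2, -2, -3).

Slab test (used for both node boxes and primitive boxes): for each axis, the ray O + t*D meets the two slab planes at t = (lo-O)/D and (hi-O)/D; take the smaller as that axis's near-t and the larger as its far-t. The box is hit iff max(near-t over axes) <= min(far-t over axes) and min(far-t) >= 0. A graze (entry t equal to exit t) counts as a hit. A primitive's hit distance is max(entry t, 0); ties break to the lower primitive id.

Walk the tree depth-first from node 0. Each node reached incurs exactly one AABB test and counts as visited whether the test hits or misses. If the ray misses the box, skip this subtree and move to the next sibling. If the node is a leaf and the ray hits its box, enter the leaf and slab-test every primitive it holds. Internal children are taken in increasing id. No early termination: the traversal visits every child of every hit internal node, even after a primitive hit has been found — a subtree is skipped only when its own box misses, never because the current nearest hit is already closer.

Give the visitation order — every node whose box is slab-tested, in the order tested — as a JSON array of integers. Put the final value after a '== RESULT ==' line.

Traverse from the root:
N0 x:[23/2,25] y:[25/2,59/2] z:[23,109/3] -> hit [23,25], descend [1, 2]
  N1 x:[25/2,20] y:[19,59/2] z:[92/3,109/3] -> miss, prune
  N2 x:[23/2,25] y:[25/2,28] z:[23,31] -> hit [23,25], descend [4, 5]
    N4 x:[23/2,25] y:[23,28] z:[23,92/3] -> hit [23,25] leaf, test {P3(miss), P4(miss), P9@t=23}
    N5 x:[29/2,24] y:[25/2,23] z:[24,31] -> miss, prune

Visited [0, 1, 2, 4, 5]. Tests: 5 box, 1 leaf. Nearest: P9.

== RESULT ==
[0, 1, 2, 4, 5]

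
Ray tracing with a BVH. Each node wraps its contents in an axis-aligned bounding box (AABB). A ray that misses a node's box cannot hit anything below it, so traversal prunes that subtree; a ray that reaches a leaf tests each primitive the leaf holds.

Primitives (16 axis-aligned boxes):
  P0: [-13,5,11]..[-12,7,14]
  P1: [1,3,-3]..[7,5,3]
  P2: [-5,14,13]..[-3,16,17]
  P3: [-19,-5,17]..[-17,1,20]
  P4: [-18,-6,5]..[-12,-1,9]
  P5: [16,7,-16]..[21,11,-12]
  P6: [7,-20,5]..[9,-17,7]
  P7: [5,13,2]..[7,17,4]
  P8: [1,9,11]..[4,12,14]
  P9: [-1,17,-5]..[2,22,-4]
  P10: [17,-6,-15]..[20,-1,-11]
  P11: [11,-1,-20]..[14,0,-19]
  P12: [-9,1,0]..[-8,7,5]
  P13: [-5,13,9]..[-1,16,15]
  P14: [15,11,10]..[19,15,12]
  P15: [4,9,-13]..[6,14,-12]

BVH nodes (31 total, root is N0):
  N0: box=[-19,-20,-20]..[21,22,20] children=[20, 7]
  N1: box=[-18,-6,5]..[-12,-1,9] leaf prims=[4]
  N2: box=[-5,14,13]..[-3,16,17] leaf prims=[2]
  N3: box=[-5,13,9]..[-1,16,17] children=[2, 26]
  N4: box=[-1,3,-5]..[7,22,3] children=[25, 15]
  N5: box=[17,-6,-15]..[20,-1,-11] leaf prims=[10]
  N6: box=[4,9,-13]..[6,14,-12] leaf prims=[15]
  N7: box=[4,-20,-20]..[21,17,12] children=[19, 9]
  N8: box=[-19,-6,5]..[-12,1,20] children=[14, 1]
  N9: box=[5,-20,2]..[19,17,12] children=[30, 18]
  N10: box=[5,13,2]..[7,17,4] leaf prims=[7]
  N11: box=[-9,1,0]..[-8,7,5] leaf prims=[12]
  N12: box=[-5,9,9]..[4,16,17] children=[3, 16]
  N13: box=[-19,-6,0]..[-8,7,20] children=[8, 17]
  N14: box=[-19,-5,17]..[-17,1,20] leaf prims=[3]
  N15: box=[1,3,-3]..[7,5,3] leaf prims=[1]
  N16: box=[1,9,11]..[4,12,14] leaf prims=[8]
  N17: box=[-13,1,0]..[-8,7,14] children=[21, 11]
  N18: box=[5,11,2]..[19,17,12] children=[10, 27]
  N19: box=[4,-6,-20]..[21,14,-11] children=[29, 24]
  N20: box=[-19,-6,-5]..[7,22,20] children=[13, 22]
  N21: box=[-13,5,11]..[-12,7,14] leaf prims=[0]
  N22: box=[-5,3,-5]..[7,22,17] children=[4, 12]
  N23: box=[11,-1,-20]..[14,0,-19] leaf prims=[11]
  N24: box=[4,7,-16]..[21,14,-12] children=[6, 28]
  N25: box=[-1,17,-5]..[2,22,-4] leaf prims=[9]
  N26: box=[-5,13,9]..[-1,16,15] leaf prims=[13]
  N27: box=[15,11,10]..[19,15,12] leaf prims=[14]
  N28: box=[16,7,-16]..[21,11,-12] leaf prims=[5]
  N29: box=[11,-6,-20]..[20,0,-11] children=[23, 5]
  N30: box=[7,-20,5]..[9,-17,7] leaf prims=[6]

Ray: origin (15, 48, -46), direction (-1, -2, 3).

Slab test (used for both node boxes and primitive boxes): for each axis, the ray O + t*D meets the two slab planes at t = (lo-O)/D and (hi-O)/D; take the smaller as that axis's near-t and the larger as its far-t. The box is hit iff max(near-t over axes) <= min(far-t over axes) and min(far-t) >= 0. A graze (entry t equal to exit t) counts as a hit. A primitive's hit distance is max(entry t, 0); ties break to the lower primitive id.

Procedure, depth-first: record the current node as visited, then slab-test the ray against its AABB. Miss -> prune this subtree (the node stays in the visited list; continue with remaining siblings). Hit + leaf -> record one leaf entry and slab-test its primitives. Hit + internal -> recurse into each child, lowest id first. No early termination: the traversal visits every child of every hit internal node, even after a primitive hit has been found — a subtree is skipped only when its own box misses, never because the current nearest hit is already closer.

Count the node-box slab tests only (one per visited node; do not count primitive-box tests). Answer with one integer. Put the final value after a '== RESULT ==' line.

Traverse from the root:
N0 x:[-6,34] y:[13,34] z:[26/3,22] -> hit [13,22], descend [7, 20]
  N7 x:[-6,11] y:[31/2,34] z:[26/3,58/3] -> miss, prune
  N20 x:[8,34] y:[13,27] z:[41/3,22] -> hit [41/3,22], descend [13, 22]
    N13 x:[23,34] y:[41/2,27] z:[46/3,22] -> miss, prune
    N22 x:[8,20] y:[13,45/2] z:[41/3,21] -> hit [41/3,20], descend [4, 12]
      N4 x:[8,16] y:[13,45/2] z:[41/3,49/3] -> hit [41/3,16], descend [15, 25]
        N15 x:[8,14] y:[43/2,45/2] z:[43/3,49/3] -> miss, prune
        N25 x:[13,16] y:[13,31/2] z:[41/3,14] -> hit [41/3,14] leaf, test {P9@t=41/3}
      N12 x:[11,20] y:[16,39/2] z:[55/3,21] -> hit [55/3,39/2], descend [3, 16]
        N3 x:[16,20] y:[16,35/2] z:[55/3,21] -> miss, prune
        N16 x:[11,14] y:[18,39/2] z:[19,20] -> miss, prune

11 AABB tests over nodes [0, 7, 20, 13, 22, 4, 15, 25, 12, 3, 16]; 1 leaf entered; closest P9.

== RESULT ==
11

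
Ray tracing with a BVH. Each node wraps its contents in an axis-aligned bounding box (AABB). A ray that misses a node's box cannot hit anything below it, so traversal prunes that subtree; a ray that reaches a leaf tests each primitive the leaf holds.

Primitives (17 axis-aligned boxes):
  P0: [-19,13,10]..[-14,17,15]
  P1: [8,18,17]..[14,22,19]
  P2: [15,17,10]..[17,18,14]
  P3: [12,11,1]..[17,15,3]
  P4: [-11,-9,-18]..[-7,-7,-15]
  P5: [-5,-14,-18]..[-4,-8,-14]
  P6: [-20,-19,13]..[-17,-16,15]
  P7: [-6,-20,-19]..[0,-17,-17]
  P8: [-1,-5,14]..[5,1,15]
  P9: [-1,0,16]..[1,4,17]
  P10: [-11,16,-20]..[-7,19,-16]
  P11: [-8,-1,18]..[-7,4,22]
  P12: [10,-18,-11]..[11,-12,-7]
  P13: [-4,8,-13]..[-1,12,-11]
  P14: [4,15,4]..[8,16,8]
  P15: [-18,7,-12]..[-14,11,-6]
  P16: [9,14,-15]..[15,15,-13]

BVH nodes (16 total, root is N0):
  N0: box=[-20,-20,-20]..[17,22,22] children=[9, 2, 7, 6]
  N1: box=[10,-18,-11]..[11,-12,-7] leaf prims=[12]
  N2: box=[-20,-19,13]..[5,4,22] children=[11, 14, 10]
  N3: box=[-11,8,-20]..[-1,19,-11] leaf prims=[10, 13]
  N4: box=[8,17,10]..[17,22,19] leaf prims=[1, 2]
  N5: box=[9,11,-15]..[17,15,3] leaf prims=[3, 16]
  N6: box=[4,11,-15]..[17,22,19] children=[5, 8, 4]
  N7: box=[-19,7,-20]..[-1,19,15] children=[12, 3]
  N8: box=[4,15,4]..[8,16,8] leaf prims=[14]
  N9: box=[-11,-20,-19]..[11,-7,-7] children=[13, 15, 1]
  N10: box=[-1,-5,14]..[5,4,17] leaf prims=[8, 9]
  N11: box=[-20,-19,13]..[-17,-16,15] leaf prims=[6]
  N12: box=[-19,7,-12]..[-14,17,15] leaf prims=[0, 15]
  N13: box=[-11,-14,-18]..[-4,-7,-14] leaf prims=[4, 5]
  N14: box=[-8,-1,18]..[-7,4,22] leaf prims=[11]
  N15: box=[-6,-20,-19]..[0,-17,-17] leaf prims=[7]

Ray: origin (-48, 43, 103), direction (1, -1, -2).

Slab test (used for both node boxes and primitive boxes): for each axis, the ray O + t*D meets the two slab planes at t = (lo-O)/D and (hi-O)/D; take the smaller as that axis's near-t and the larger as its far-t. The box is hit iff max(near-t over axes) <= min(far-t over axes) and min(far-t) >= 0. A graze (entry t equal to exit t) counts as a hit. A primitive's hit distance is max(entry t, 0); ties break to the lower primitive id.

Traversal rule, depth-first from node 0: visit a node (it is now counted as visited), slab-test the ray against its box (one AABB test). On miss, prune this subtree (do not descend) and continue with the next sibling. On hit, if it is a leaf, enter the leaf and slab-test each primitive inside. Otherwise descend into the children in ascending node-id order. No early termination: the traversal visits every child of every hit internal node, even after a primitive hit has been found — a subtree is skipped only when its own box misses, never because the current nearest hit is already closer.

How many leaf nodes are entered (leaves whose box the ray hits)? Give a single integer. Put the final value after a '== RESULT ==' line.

Walk:
N0 x:[28,65] y:[21,63] z:[81/2,123/2] -> hit [81/2,123/2], descend [2, 6, 7, 9]
  N2 x:[28,53] y:[39,62] z:[81/2,45] -> hit [81/2,45], descend [10, 11, 14]
    N10 x:[47,53] y:[39,48] z:[43,89/2] -> miss, prune
    N11 x:[28,31] y:[59,62] z:[44,45] -> miss, prune
    N14 x:[40,41] y:[39,44] z:[81/2,85/2] -> hit [81/2,41] leaf, test {P11@t=81/2}
  N6 x:[52,65] y:[21,32] z:[42,59] -> miss, prune
  N7 x:[29,47] y:[24,36] z:[44,123/2] -> miss, prune
  N9 x:[37,59] y:[50,63] z:[55,61] -> hit [55,59], descend [1, 13, 15]
    N1 x:[58,59] y:[55,61] z:[55,57] -> miss, prune
    N13 x:[37,44] y:[50,57] z:[117/2,121/2] -> miss, prune
    N15 x:[42,48] y:[60,63] z:[60,61] -> miss, prune

11 AABB tests over nodes [0, 2, 10, 11, 14, 6, 7, 9, 1, 13, 15]; 1 leaf entered; closest P11.

== RESULT ==
1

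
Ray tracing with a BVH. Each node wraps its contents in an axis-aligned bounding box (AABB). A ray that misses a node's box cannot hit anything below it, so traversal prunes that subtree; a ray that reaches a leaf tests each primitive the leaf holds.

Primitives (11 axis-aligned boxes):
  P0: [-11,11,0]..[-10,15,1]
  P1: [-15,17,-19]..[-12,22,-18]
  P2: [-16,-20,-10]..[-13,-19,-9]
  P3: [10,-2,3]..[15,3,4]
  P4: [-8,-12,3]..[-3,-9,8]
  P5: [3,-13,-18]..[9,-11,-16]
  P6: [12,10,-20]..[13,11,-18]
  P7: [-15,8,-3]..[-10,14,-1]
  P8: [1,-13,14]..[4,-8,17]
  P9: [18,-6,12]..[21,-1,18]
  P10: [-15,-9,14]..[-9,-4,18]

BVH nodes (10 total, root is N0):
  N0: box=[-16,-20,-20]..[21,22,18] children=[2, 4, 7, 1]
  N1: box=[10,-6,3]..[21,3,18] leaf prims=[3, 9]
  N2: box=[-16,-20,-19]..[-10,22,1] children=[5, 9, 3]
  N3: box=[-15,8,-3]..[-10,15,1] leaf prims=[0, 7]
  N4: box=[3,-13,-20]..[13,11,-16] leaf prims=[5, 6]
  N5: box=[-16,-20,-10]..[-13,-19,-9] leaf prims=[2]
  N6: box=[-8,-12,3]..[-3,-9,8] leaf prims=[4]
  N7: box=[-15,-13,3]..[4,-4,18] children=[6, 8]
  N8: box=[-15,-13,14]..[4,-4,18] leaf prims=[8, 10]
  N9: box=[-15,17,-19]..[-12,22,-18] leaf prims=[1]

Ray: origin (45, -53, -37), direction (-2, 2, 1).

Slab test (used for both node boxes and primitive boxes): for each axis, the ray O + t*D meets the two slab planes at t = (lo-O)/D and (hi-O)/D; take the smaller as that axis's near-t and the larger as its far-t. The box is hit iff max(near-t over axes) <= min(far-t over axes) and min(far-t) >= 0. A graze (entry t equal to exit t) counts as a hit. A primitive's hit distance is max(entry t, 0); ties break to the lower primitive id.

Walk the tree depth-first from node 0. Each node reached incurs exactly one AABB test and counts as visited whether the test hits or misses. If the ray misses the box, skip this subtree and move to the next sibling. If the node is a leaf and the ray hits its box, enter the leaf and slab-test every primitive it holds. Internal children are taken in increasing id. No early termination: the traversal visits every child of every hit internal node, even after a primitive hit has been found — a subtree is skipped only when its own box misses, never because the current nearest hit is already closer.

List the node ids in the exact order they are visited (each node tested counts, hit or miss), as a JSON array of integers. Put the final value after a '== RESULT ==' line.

Walk:
N0 x:[12,61/2] y:[33/2,75/2] z:[17,55] -> hit [17,61/2], descend [1, 2, 4, 7]
  N1 x:[12,35/2] y:[47/2,28] z:[40,55] -> miss, prune
  N2 x:[55/2,61/2] y:[33/2,75/2] z:[18,38] -> hit [55/2,61/2], descend [3, 5, 9]
    N3 x:[55/2,30] y:[61/2,34] z:[34,38] -> miss, prune
    N5 x:[29,61/2] y:[33/2,17] z:[27,28] -> miss, prune
    N9 x:[57/2,30] y:[35,75/2] z:[18,19] -> miss, prune
  N4 x:[16,21] y:[20,32] z:[17,21] -> hit [20,21] leaf, test {P5@t=20, P6(miss)}
  N7 x:[41/2,30] y:[20,49/2] z:[40,55] -> miss, prune

Summary -> nodes [0, 1, 2, 3, 5, 9, 4, 7]; box-tests=8; leaf-entries=1; first=P5

== RESULT ==
[0, 1, 2, 3, 5, 9, 4, 7]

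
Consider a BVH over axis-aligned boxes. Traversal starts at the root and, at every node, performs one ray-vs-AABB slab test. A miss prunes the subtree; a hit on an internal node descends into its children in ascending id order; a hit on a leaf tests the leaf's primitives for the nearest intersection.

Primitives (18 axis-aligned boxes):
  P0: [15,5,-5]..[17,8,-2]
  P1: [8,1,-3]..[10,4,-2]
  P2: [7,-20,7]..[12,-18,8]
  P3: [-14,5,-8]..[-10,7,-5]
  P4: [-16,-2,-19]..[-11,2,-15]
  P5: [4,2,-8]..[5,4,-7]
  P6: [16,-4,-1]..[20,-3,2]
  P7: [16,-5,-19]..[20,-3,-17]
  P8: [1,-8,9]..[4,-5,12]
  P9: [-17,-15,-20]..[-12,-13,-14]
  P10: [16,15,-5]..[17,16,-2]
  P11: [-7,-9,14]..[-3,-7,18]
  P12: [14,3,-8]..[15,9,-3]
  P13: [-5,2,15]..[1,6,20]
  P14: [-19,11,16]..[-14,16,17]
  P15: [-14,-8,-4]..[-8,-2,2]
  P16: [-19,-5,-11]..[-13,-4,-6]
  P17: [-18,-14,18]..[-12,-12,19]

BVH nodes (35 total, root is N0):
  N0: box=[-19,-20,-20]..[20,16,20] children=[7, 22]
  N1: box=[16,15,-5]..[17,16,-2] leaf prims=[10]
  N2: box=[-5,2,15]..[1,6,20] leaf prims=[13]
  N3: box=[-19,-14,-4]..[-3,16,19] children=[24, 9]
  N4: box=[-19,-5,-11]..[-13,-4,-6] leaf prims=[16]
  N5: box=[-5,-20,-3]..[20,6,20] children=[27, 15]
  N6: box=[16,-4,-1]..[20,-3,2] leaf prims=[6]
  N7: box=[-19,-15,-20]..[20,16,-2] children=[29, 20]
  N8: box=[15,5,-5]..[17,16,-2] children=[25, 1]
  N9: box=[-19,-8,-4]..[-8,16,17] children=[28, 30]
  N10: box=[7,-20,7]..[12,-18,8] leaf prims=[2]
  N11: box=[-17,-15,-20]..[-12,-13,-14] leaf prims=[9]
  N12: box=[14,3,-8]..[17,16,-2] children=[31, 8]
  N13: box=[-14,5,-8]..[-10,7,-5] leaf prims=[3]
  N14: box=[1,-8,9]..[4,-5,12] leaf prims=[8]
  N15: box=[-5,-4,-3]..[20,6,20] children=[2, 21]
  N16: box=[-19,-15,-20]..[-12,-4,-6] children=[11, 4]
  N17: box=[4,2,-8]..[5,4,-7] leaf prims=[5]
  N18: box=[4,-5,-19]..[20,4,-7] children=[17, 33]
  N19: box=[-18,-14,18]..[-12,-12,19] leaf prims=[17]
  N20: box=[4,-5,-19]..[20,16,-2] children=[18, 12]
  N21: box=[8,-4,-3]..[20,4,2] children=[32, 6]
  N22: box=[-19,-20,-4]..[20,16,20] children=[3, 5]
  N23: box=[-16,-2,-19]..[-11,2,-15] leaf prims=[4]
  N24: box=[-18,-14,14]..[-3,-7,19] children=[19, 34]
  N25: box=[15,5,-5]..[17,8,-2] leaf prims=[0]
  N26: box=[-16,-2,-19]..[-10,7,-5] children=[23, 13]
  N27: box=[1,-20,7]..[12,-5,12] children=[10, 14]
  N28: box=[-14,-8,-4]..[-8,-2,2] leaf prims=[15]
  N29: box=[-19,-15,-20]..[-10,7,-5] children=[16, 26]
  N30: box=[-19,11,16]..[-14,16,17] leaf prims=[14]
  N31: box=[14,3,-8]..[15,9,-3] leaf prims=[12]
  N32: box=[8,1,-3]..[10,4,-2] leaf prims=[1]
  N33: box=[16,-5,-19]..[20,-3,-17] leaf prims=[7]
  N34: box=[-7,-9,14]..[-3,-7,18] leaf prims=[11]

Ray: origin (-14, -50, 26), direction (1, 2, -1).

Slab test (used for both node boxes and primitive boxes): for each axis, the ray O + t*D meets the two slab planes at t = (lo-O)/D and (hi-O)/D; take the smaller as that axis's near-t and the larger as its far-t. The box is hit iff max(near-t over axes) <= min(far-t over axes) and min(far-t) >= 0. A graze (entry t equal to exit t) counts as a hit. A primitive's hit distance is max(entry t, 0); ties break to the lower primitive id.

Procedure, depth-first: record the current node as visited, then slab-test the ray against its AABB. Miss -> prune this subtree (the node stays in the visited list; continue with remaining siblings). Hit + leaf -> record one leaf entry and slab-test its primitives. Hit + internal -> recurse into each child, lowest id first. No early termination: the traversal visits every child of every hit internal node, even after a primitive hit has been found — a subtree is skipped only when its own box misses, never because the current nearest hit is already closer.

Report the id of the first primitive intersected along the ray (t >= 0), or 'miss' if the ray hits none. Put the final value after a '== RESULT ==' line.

Traverse from the root:
N0 x:[-5,34] y:[15,33] z:[6,46] -> hit [15,33], descend [7, 22]
  N7 x:[-5,34] y:[35/2,33] z:[28,46] -> hit [28,33], descend [20, 29]
    N20 x:[18,34] y:[45/2,33] z:[28,45] -> hit [28,33], descend [12, 18]
      N12 x:[28,31] y:[53/2,33] z:[28,34] -> hit [28,31], descend [8, 31]
        N8 x:[29,31] y:[55/2,33] z:[28,31] -> hit [29,31], descend [1, 25]
          N1 x:[30,31] y:[65/2,33] z:[28,31] -> miss, prune
          N25 x:[29,31] y:[55/2,29] z:[28,31] -> hit [29,29] leaf, test {P0@t=29}
        N31 x:[28,29] y:[53/2,59/2] z:[29,34] -> hit [29,29] leaf, test {P12@t=29}
      N18 x:[18,34] y:[45/2,27] z:[33,45] -> miss, prune
    N29 x:[-5,4] y:[35/2,57/2] z:[31,46] -> miss, prune
  N22 x:[-5,34] y:[15,33] z:[6,30] -> hit [15,30], descend [3, 5]
    N3 x:[-5,11] y:[18,33] z:[7,30] -> miss, prune
    N5 x:[9,34] y:[15,28] z:[6,29] -> hit [15,28], descend [15, 27]
      N15 x:[9,34] y:[23,28] z:[6,29] -> hit [23,28], descend [2, 21]
        N2 x:[9,15] y:[26,28] z:[6,11] -> miss, prune
        N21 x:[22,34] y:[23,27] z:[24,29] -> hit [24,27], descend [6, 32]
          N6 x:[30,34] y:[23,47/2] z:[24,27] -> miss, prune
          N32 x:[22,24] y:[51/2,27] z:[28,29] -> miss, prune
      N27 x:[15,26] y:[15,45/2] z:[14,19] -> hit [15,19], descend [10, 14]
        N10 x:[21,26] y:[15,16] z:[18,19] -> miss, prune
        N14 x:[15,18] y:[21,45/2] z:[14,17] -> miss, prune

order=[0, 7, 20, 12, 8, 1, 25, 31, 18, 29, 22, 3, 5, 15, 2, 21, 6, 32, 27, 10, 14]  |boxes|=21  |leaves|=2  hit=P0

== RESULT ==
0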